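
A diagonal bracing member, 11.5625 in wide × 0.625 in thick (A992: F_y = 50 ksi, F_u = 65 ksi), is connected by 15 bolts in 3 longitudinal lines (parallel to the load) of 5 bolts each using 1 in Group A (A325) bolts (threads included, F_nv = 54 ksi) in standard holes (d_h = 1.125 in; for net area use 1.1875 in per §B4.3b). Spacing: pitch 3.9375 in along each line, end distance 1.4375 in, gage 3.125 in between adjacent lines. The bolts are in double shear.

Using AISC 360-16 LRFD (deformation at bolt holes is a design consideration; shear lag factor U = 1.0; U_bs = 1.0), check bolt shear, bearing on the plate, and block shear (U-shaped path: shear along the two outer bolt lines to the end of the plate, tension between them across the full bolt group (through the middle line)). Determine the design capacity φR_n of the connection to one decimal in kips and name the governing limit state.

Bolt shear: A_b = π(1)²/4 = 0.7854 in². φR_n = 0.75 × 54 × 0.7854 × 15 × 2 = 954.3 kips.
Bearing (0.625 in plate, F_u = 65 ksi): end bolts L_c = 1.4375 − 1.125/2 = 0.875, R_n = min(1.2×0.875×0.625×65, 2.4×1×0.625×65) = 42.656 kips/bolt; interior L_c = 3.9375 − 1.125 = 2.8125, R_n = 97.5 kips/bolt. φR_n = 0.75 × (3×42.656 + 12×97.5) = 973.5 kips.
Block shear: shear path 2×[1.4375+4×3.9375] = 2×17.1875 in, A_gv = 21.484, A_nv = 2×(17.1875 − 4.5×1.1875)×0.625 = 14.805 in²; tension across gage: (6.25 − 2×1.1875)×0.625 = 2.4219 in². R_n = min(0.6×65×14.805, 0.6×50×21.484) + 1.0×65×2.4219 = min(577.4, 644.52) + 157.42 = 734.82 kips. φR_n = 0.75 × 734.82 = 551.1 kips.
Governing: min(954.3, 973.5, 551.1) = 551.1 kips → block shear.

551.1 kips (block shear governs)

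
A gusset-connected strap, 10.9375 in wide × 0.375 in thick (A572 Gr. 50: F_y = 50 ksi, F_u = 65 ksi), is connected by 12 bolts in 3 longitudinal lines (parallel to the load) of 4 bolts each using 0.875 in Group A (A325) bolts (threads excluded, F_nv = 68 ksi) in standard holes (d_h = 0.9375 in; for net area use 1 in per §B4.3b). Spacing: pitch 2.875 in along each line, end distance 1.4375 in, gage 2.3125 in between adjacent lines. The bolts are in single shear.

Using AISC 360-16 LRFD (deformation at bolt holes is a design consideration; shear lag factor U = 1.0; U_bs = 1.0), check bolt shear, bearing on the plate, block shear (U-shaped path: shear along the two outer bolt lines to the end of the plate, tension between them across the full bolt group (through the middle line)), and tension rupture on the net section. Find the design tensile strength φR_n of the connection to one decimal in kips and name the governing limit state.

Bolt shear: A_b = π(0.875)²/4 = 0.60132 in². φR_n = 0.75 × 68 × 0.60132 × 12 × 1 = 368.0 kips.
Bearing (0.375 in plate, F_u = 65 ksi): end bolts L_c = 1.4375 − 0.9375/2 = 0.96875, R_n = min(1.2×0.96875×0.375×65, 2.4×0.875×0.375×65) = 28.336 kips/bolt; interior L_c = 2.875 − 0.9375 = 1.9375, R_n = 51.188 kips/bolt. φR_n = 0.75 × (3×28.336 + 9×51.188) = 409.3 kips.
Block shear: shear path 2×[1.4375+3×2.875] = 2×10.0625 in, A_gv = 7.5469, A_nv = 2×(10.0625 − 3.5×1)×0.375 = 4.9219 in²; tension across gage: (4.625 − 2×1)×0.375 = 0.98438 in². R_n = min(0.6×65×4.9219, 0.6×50×7.5469) + 1.0×65×0.98438 = min(191.95, 226.41) + 63.985 = 255.94 kips. φR_n = 0.75 × 255.94 = 192.0 kips.
Tension rupture (net): A_n = (10.9375 − 3×1)×0.375 = 2.9766 in² (U = 1.0, A_e = A_n). φR_n = 0.75 × 65 × 2.9766 = 145.1 kips.
Governing: min(368.0, 409.3, 192.0, 145.1) = 145.1 kips → net-section rupture.

145.1 kips (net-section rupture governs)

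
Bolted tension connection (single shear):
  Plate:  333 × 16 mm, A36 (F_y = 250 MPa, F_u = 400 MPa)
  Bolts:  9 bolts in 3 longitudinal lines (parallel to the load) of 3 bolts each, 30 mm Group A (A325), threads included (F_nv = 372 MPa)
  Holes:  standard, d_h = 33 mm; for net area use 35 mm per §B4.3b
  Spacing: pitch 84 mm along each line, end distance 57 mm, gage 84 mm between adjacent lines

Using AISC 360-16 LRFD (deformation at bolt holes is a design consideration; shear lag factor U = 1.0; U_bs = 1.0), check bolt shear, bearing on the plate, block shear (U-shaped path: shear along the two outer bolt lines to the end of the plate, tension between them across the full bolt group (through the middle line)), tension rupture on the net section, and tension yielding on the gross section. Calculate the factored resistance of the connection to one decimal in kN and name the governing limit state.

1094.4 kN (net-section rupture governs)

Bolt shear: A_b = π(30)²/4 = 706.86 mm². φR_n = 0.75 × 372 × 706.86 × 9 × 1 = 1774.9 kN.
Bearing (16 mm plate, F_u = 400 MPa): end bolts L_c = 57 − 33/2 = 40.5, R_n = min(1.2×40.5×16×400, 2.4×30×16×400) = 311.04 kN/bolt; interior L_c = 84 − 33 = 51, R_n = 391.68 kN/bolt. φR_n = 0.75 × (3×311.04 + 6×391.68) = 2462.4 kN.
Block shear: shear path 2×[57+2×84] = 2×225 mm, A_gv = 7200, A_nv = 2×(225 − 2.5×35)×16 = 4400 mm²; tension across gage: (168 − 2×35)×16 = 1568 mm². R_n = min(0.6×400×4400, 0.6×250×7200) + 1.0×400×1568 = min(1056, 1080) + 627.2 = 1683.2 kN. φR_n = 0.75 × 1683.2 = 1262.4 kN.
Tension rupture (net): A_n = (333 − 3×35)×16 = 3648 mm² (U = 1.0, A_e = A_n). φR_n = 0.75 × 400 × 3648 = 1094.4 kN.
Tension yield (gross): A_g = 333×16 = 5328 mm². φR_n = 0.90 × 250 × 5328 = 1198.8 kN.
Governing: min(1774.9, 2462.4, 1262.4, 1094.4, 1198.8) = 1094.4 kN → net-section rupture.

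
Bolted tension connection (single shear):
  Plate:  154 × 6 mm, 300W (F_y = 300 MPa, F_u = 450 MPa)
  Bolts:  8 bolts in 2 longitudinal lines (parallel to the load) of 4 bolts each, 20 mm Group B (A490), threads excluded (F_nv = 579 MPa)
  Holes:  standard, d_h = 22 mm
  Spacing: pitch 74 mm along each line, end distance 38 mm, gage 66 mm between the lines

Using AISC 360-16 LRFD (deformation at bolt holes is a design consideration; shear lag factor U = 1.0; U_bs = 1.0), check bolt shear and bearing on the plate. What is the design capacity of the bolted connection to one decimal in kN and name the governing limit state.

Bolt shear: A_b = π(20)²/4 = 314.16 mm². φR_n = 0.75 × 579 × 314.16 × 8 × 1 = 1091.4 kN.
Bearing (6 mm plate, F_u = 450 MPa): end bolts L_c = 38 − 22/2 = 27, R_n = min(1.2×27×6×450, 2.4×20×6×450) = 87.48 kN/bolt; interior L_c = 74 − 22 = 52, R_n = 129.6 kN/bolt. φR_n = 0.75 × (2×87.48 + 6×129.6) = 714.4 kN.
Governing: min(1091.4, 714.4) = 714.4 kN → bearing.

714.4 kN (bearing governs)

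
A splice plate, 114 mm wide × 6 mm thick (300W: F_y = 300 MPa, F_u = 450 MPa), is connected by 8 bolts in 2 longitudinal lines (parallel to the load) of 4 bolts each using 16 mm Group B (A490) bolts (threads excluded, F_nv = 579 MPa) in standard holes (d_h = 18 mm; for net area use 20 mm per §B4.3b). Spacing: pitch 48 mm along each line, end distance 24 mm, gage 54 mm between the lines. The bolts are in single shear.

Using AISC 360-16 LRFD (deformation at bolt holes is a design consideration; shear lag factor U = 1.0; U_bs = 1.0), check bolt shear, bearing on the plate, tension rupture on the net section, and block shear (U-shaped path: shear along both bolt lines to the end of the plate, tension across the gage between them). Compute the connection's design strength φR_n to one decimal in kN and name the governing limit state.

149.9 kN (net-section rupture governs)

Bolt shear: A_b = π(16)²/4 = 201.06 mm². φR_n = 0.75 × 579 × 201.06 × 8 × 1 = 698.5 kN.
Bearing (6 mm plate, F_u = 450 MPa): end bolts L_c = 24 − 18/2 = 15, R_n = min(1.2×15×6×450, 2.4×16×6×450) = 48.6 kN/bolt; interior L_c = 48 − 18 = 30, R_n = 97.2 kN/bolt. φR_n = 0.75 × (2×48.6 + 6×97.2) = 510.3 kN.
Tension rupture (net): A_n = (114 − 2×20)×6 = 444 mm² (U = 1.0, A_e = A_n). φR_n = 0.75 × 450 × 444 = 149.9 kN.
Block shear: shear path 2×[24+3×48] = 2×168 mm, A_gv = 2016, A_nv = 2×(168 − 3.5×20)×6 = 1176 mm²; tension across gage: (54 − 1×20)×6 = 204 mm². R_n = min(0.6×450×1176, 0.6×300×2016) + 1.0×450×204 = min(317.52, 362.88) + 91.8 = 409.32 kN. φR_n = 0.75 × 409.32 = 307.0 kN.
Governing: min(698.5, 510.3, 149.9, 307.0) = 149.9 kN → net-section rupture.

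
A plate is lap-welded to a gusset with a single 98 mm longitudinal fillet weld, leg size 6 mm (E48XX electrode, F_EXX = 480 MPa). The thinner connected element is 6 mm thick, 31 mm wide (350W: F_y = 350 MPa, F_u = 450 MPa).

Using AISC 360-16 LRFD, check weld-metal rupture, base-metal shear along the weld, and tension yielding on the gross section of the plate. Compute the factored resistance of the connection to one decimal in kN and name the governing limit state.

Weld metal: throat = 0.707×6 = 4.242 mm, L = 98 mm. φR_n = 0.75 × 0.6 × 480 × 4.242 × 98 = 89.8 kN.
Base metal shear (6 mm plate): yield φR_n = 1.0×0.6×350×6×98 = 123.5 kN; rupture φR_n = 0.75×0.6×450×6×98 = 119.1 kN; take 119.1 kN (rupture).
Tension yield (gross): A_g = 31×6 = 186 mm². φR_n = 0.90 × 350 × 186 = 58.6 kN.
Governing: min(89.8, 119.1, 58.6) = 58.6 kN → gross-section yield.

58.6 kN (gross-section yield governs)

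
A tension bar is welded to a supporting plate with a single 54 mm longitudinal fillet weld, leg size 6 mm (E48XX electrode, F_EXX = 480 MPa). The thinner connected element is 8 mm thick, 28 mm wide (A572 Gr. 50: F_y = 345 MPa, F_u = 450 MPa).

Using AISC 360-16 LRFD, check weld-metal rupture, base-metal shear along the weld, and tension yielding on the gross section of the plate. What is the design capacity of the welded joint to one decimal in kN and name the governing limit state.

49.5 kN (weld metal governs)

Weld metal: throat = 0.707×6 = 4.242 mm, L = 54 mm. φR_n = 0.75 × 0.6 × 480 × 4.242 × 54 = 49.5 kN.
Base metal shear (8 mm plate): yield φR_n = 1.0×0.6×345×8×54 = 89.4 kN; rupture φR_n = 0.75×0.6×450×8×54 = 87.5 kN; take 87.5 kN (rupture).
Tension yield (gross): A_g = 28×8 = 224 mm². φR_n = 0.90 × 345 × 224 = 69.6 kN.
Governing: min(49.5, 87.5, 69.6) = 49.5 kN → weld metal.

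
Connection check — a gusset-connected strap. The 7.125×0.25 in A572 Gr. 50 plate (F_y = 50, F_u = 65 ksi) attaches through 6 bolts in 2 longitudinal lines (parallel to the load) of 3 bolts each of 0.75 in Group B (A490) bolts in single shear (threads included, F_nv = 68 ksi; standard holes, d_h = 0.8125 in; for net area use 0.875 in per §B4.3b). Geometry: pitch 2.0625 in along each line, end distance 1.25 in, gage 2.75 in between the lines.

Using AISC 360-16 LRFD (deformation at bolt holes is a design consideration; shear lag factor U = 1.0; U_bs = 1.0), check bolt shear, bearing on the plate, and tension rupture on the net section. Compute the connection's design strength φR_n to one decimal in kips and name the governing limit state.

Bolt shear: A_b = π(0.75)²/4 = 0.44179 in². φR_n = 0.75 × 68 × 0.44179 × 6 × 1 = 135.2 kips.
Bearing (0.25 in plate, F_u = 65 ksi): end bolts L_c = 1.25 − 0.8125/2 = 0.84375, R_n = min(1.2×0.84375×0.25×65, 2.4×0.75×0.25×65) = 16.453 kips/bolt; interior L_c = 2.0625 − 0.8125 = 1.25, R_n = 24.375 kips/bolt. φR_n = 0.75 × (2×16.453 + 4×24.375) = 97.8 kips.
Tension rupture (net): A_n = (7.125 − 2×0.875)×0.25 = 1.3438 in² (U = 1.0, A_e = A_n). φR_n = 0.75 × 65 × 1.3438 = 65.5 kips.
Governing: min(135.2, 97.8, 65.5) = 65.5 kips → net-section rupture.

65.5 kips (net-section rupture governs)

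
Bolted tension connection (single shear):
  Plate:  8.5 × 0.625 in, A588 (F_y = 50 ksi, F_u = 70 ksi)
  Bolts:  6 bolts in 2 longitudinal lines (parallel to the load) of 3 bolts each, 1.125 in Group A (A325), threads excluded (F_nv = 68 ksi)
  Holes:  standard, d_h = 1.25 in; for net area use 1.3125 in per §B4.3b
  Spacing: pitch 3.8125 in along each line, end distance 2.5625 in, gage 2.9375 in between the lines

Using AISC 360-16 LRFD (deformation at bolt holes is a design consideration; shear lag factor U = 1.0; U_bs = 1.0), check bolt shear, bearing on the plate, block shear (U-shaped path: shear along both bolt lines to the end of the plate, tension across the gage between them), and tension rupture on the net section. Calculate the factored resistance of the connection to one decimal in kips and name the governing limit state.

Bolt shear: A_b = π(1.125)²/4 = 0.99402 in². φR_n = 0.75 × 68 × 0.99402 × 6 × 1 = 304.2 kips.
Bearing (0.625 in plate, F_u = 70 ksi): end bolts L_c = 2.5625 − 1.25/2 = 1.9375, R_n = min(1.2×1.9375×0.625×70, 2.4×1.125×0.625×70) = 101.72 kips/bolt; interior L_c = 3.8125 − 1.25 = 2.5625, R_n = 118.13 kips/bolt. φR_n = 0.75 × (2×101.72 + 4×118.13) = 507.0 kips.
Block shear: shear path 2×[2.5625+2×3.8125] = 2×10.1875 in, A_gv = 12.734, A_nv = 2×(10.1875 − 2.5×1.3125)×0.625 = 8.6328 in²; tension across gage: (2.9375 − 1×1.3125)×0.625 = 1.0156 in². R_n = min(0.6×70×8.6328, 0.6×50×12.734) + 1.0×70×1.0156 = min(362.58, 382.02) + 71.092 = 433.67 kips. φR_n = 0.75 × 433.67 = 325.3 kips.
Tension rupture (net): A_n = (8.5 − 2×1.3125)×0.625 = 3.6719 in² (U = 1.0, A_e = A_n). φR_n = 0.75 × 70 × 3.6719 = 192.8 kips.
Governing: min(304.2, 507.0, 325.3, 192.8) = 192.8 kips → net-section rupture.

192.8 kips (net-section rupture governs)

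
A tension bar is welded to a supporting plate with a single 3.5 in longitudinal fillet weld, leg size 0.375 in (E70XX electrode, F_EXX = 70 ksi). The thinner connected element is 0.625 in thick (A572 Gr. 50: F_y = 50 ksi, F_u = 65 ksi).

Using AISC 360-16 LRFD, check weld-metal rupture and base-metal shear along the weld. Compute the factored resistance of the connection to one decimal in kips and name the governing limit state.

29.2 kips (weld metal governs)

Weld metal: throat = 0.707×0.375 = 0.26513 in, L = 3.5 in. φR_n = 0.75 × 0.6 × 70 × 0.26513 × 3.5 = 29.2 kips.
Base metal shear (0.625 in plate): yield φR_n = 1.0×0.6×50×0.625×3.5 = 65.6 kips; rupture φR_n = 0.75×0.6×65×0.625×3.5 = 64.0 kips; take 64.0 kips (rupture).
Governing: min(29.2, 64.0) = 29.2 kips → weld metal.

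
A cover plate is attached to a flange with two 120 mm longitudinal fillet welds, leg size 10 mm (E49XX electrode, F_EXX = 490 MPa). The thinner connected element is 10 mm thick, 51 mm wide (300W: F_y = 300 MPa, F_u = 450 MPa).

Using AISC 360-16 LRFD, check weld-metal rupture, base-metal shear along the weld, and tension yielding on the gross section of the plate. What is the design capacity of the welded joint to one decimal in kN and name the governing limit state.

Weld metal: throat = 0.707×10 = 7.07 mm, L = 2×120 = 240 mm. φR_n = 0.75 × 0.6 × 490 × 7.07 × 240 = 374.1 kN.
Base metal shear (10 mm plate): yield φR_n = 1.0×0.6×300×10×240 = 432.0 kN; rupture φR_n = 0.75×0.6×450×10×240 = 486.0 kN; take 432.0 kN (yield).
Tension yield (gross): A_g = 51×10 = 510 mm². φR_n = 0.90 × 300 × 510 = 137.7 kN.
Governing: min(374.1, 432.0, 137.7) = 137.7 kN → gross-section yield.

137.7 kN (gross-section yield governs)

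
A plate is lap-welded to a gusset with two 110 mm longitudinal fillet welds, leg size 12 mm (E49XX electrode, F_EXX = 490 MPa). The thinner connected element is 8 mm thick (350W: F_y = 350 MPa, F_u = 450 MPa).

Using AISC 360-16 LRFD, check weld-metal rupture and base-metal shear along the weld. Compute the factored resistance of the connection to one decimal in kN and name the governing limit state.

356.4 kN (base-metal shear governs)

Weld metal: throat = 0.707×12 = 8.484 mm, L = 2×110 = 220 mm. φR_n = 0.75 × 0.6 × 490 × 8.484 × 220 = 411.6 kN.
Base metal shear (8 mm plate): yield φR_n = 1.0×0.6×350×8×220 = 369.6 kN; rupture φR_n = 0.75×0.6×450×8×220 = 356.4 kN; take 356.4 kN (rupture).
Governing: min(411.6, 356.4) = 356.4 kN → base-metal shear.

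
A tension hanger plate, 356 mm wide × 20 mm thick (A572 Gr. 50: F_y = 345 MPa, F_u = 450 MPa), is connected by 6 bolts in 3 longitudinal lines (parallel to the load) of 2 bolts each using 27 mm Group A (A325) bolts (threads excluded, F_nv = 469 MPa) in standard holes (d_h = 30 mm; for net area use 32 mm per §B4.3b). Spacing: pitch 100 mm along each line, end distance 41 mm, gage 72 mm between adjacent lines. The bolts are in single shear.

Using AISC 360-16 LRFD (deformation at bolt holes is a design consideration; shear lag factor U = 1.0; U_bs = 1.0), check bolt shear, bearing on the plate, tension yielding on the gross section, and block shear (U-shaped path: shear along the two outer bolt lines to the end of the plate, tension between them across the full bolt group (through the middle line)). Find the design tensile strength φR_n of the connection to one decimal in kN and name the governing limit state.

Bolt shear: A_b = π(27)²/4 = 572.56 mm². φR_n = 0.75 × 469 × 572.56 × 6 × 1 = 1208.4 kN.
Bearing (20 mm plate, F_u = 450 MPa): end bolts L_c = 41 − 30/2 = 26, R_n = min(1.2×26×20×450, 2.4×27×20×450) = 280.8 kN/bolt; interior L_c = 100 − 30 = 70, R_n = 583.2 kN/bolt. φR_n = 0.75 × (3×280.8 + 3×583.2) = 1944.0 kN.
Tension yield (gross): A_g = 356×20 = 7120 mm². φR_n = 0.90 × 345 × 7120 = 2210.8 kN.
Block shear: shear path 2×[41+1×100] = 2×141 mm, A_gv = 5640, A_nv = 2×(141 − 1.5×32)×20 = 3720 mm²; tension across gage: (144 − 2×32)×20 = 1600 mm². R_n = min(0.6×450×3720, 0.6×345×5640) + 1.0×450×1600 = min(1004.4, 1167.5) + 720 = 1724.4 kN. φR_n = 0.75 × 1724.4 = 1293.3 kN.
Governing: min(1208.4, 1944.0, 2210.8, 1293.3) = 1208.4 kN → bolt shear.

1208.4 kN (bolt shear governs)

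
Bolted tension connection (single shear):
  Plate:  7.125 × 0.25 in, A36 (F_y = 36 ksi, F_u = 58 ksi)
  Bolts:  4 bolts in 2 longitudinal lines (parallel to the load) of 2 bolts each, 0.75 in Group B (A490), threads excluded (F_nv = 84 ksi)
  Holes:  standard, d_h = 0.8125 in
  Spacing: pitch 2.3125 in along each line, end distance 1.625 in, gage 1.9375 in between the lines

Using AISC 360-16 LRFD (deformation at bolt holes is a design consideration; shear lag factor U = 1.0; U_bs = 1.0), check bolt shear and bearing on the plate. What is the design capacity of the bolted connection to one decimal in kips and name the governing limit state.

71.0 kips (bearing governs)

Bolt shear: A_b = π(0.75)²/4 = 0.44179 in². φR_n = 0.75 × 84 × 0.44179 × 4 × 1 = 111.3 kips.
Bearing (0.25 in plate, F_u = 58 ksi): end bolts L_c = 1.625 − 0.8125/2 = 1.21875, R_n = min(1.2×1.21875×0.25×58, 2.4×0.75×0.25×58) = 21.206 kips/bolt; interior L_c = 2.3125 − 0.8125 = 1.5, R_n = 26.1 kips/bolt. φR_n = 0.75 × (2×21.206 + 2×26.1) = 71.0 kips.
Governing: min(111.3, 71.0) = 71.0 kips → bearing.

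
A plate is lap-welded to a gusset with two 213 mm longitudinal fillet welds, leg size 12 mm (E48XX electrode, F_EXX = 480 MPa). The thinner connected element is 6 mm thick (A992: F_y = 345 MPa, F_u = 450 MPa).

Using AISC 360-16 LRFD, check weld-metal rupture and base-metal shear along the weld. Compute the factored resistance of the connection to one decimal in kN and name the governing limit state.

Weld metal: throat = 0.707×12 = 8.484 mm, L = 2×213 = 426 mm. φR_n = 0.75 × 0.6 × 480 × 8.484 × 426 = 780.7 kN.
Base metal shear (6 mm plate): yield φR_n = 1.0×0.6×345×6×426 = 529.1 kN; rupture φR_n = 0.75×0.6×450×6×426 = 517.6 kN; take 517.6 kN (rupture).
Governing: min(780.7, 517.6) = 517.6 kN → base-metal shear.

517.6 kN (base-metal shear governs)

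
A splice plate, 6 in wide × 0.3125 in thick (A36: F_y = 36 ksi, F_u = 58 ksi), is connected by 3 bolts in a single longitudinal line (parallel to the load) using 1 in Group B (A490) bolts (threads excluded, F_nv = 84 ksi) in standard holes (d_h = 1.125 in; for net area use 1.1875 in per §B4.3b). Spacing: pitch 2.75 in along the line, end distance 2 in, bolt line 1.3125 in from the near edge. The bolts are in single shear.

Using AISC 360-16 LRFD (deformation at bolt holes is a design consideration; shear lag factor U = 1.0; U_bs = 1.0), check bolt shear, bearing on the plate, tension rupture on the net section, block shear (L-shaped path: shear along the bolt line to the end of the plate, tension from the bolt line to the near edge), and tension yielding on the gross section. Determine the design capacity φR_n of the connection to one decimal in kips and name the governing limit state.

Bolt shear: A_b = π(1)²/4 = 0.7854 in². φR_n = 0.75 × 84 × 0.7854 × 3 × 1 = 148.4 kips.
Bearing (0.3125 in plate, F_u = 58 ksi): end bolts L_c = 2 − 1.125/2 = 1.4375, R_n = min(1.2×1.4375×0.3125×58, 2.4×1×0.3125×58) = 31.266 kips/bolt; interior L_c = 2.75 − 1.125 = 1.625, R_n = 35.344 kips/bolt. φR_n = 0.75 × (1×31.266 + 2×35.344) = 76.5 kips.
Tension rupture (net): A_n = (6 − 1×1.1875)×0.3125 = 1.5039 in² (U = 1.0, A_e = A_n). φR_n = 0.75 × 58 × 1.5039 = 65.4 kips.
Block shear: shear path 1×[2+2×2.75] = 1×7.5 in, A_gv = 2.3438, A_nv = 1×(7.5 − 2.5×1.1875)×0.3125 = 1.416 in²; tension to near edge: (1.3125 − 0.5×1.1875)×0.3125 = 0.22461 in². R_n = min(0.6×58×1.416, 0.6×36×2.3438) + 1.0×58×0.22461 = min(49.277, 50.626) + 13.027 = 62.304 kips. φR_n = 0.75 × 62.304 = 46.7 kips.
Tension yield (gross): A_g = 6×0.3125 = 1.875 in². φR_n = 0.90 × 36 × 1.875 = 60.8 kips.
Governing: min(148.4, 76.5, 65.4, 46.7, 60.8) = 46.7 kips → block shear.

46.7 kips (block shear governs)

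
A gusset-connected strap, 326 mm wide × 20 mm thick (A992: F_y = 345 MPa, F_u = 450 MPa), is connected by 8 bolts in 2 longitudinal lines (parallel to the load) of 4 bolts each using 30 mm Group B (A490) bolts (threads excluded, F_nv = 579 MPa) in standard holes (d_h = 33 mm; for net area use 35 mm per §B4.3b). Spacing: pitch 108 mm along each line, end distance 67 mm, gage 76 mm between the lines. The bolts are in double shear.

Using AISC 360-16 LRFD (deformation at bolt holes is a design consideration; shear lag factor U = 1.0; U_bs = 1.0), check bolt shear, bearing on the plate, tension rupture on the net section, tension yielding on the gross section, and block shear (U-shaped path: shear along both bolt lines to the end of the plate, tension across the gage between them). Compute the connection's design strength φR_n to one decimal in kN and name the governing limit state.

1728.0 kN (net-section rupture governs)

Bolt shear: A_b = π(30)²/4 = 706.86 mm². φR_n = 0.75 × 579 × 706.86 × 8 × 2 = 4911.3 kN.
Bearing (20 mm plate, F_u = 450 MPa): end bolts L_c = 67 − 33/2 = 50.5, R_n = min(1.2×50.5×20×450, 2.4×30×20×450) = 545.4 kN/bolt; interior L_c = 108 − 33 = 75, R_n = 648 kN/bolt. φR_n = 0.75 × (2×545.4 + 6×648) = 3734.1 kN.
Tension rupture (net): A_n = (326 − 2×35)×20 = 5120 mm² (U = 1.0, A_e = A_n). φR_n = 0.75 × 450 × 5120 = 1728.0 kN.
Tension yield (gross): A_g = 326×20 = 6520 mm². φR_n = 0.90 × 345 × 6520 = 2024.5 kN.
Block shear: shear path 2×[67+3×108] = 2×391 mm, A_gv = 15640, A_nv = 2×(391 − 3.5×35)×20 = 10740 mm²; tension across gage: (76 − 1×35)×20 = 820 mm². R_n = min(0.6×450×10740, 0.6×345×15640) + 1.0×450×820 = min(2899.8, 3237.5) + 369 = 3268.8 kN. φR_n = 0.75 × 3268.8 = 2451.6 kN.
Governing: min(4911.3, 3734.1, 1728.0, 2024.5, 2451.6) = 1728.0 kN → net-section rupture.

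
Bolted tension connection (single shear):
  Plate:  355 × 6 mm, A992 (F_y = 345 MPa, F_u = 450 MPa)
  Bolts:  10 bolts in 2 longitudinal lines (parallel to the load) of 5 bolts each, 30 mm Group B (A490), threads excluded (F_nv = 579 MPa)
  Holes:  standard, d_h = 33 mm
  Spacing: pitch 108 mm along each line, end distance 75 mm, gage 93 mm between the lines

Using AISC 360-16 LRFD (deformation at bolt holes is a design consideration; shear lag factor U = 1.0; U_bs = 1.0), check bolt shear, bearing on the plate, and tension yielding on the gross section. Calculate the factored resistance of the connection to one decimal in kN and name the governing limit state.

Bolt shear: A_b = π(30)²/4 = 706.86 mm². φR_n = 0.75 × 579 × 706.86 × 10 × 1 = 3069.5 kN.
Bearing (6 mm plate, F_u = 450 MPa): end bolts L_c = 75 − 33/2 = 58.5, R_n = min(1.2×58.5×6×450, 2.4×30×6×450) = 189.54 kN/bolt; interior L_c = 108 − 33 = 75, R_n = 194.4 kN/bolt. φR_n = 0.75 × (2×189.54 + 8×194.4) = 1450.7 kN.
Tension yield (gross): A_g = 355×6 = 2130 mm². φR_n = 0.90 × 345 × 2130 = 661.4 kN.
Governing: min(3069.5, 1450.7, 661.4) = 661.4 kN → gross-section yield.

661.4 kN (gross-section yield governs)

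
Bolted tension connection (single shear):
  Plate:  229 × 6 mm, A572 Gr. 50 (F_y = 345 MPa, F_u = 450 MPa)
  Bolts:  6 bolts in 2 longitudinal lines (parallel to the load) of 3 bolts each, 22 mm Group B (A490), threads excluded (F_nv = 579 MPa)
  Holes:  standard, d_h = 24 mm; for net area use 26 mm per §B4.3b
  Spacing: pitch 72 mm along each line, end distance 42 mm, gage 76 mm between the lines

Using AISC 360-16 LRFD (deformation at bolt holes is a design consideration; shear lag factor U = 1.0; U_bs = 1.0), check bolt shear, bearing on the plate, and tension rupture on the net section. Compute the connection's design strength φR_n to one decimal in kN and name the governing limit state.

358.4 kN (net-section rupture governs)

Bolt shear: A_b = π(22)²/4 = 380.13 mm². φR_n = 0.75 × 579 × 380.13 × 6 × 1 = 990.4 kN.
Bearing (6 mm plate, F_u = 450 MPa): end bolts L_c = 42 − 24/2 = 30, R_n = min(1.2×30×6×450, 2.4×22×6×450) = 97.2 kN/bolt; interior L_c = 72 − 24 = 48, R_n = 142.56 kN/bolt. φR_n = 0.75 × (2×97.2 + 4×142.56) = 573.5 kN.
Tension rupture (net): A_n = (229 − 2×26)×6 = 1062 mm² (U = 1.0, A_e = A_n). φR_n = 0.75 × 450 × 1062 = 358.4 kN.
Governing: min(990.4, 573.5, 358.4) = 358.4 kN → net-section rupture.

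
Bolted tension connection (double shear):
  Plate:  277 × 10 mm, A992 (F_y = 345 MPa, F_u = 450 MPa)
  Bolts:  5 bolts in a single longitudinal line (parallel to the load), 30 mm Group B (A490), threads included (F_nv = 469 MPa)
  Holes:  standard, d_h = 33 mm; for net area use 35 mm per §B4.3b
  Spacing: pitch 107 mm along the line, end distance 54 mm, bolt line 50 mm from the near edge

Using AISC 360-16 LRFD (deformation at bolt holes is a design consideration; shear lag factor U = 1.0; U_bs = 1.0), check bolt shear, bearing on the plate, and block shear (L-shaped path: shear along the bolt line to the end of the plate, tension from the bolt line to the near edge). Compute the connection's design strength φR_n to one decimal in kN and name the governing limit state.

766.8 kN (block shear governs)

Bolt shear: A_b = π(30)²/4 = 706.86 mm². φR_n = 0.75 × 469 × 706.86 × 5 × 2 = 2486.4 kN.
Bearing (10 mm plate, F_u = 450 MPa): end bolts L_c = 54 − 33/2 = 37.5, R_n = min(1.2×37.5×10×450, 2.4×30×10×450) = 202.5 kN/bolt; interior L_c = 107 − 33 = 74, R_n = 324 kN/bolt. φR_n = 0.75 × (1×202.5 + 4×324) = 1123.9 kN.
Block shear: shear path 1×[54+4×107] = 1×482 mm, A_gv = 4820, A_nv = 1×(482 − 4.5×35)×10 = 3245 mm²; tension to near edge: (50 − 0.5×35)×10 = 325 mm². R_n = min(0.6×450×3245, 0.6×345×4820) + 1.0×450×325 = min(876.15, 997.74) + 146.25 = 1022.4 kN. φR_n = 0.75 × 1022.4 = 766.8 kN.
Governing: min(2486.4, 1123.9, 766.8) = 766.8 kN → block shear.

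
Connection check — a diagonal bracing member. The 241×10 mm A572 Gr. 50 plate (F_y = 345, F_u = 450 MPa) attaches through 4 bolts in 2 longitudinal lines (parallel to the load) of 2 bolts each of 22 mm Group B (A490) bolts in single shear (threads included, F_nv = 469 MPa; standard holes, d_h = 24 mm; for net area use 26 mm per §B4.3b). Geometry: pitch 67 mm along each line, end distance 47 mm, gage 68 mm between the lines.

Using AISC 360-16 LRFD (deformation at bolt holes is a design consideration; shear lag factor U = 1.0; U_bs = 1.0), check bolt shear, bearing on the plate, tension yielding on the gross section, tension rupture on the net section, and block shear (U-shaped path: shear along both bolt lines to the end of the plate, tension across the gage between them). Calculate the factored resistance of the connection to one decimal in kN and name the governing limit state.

Bolt shear: A_b = π(22)²/4 = 380.13 mm². φR_n = 0.75 × 469 × 380.13 × 4 × 1 = 534.8 kN.
Bearing (10 mm plate, F_u = 450 MPa): end bolts L_c = 47 − 24/2 = 35, R_n = min(1.2×35×10×450, 2.4×22×10×450) = 189 kN/bolt; interior L_c = 67 − 24 = 43, R_n = 232.2 kN/bolt. φR_n = 0.75 × (2×189 + 2×232.2) = 631.8 kN.
Tension yield (gross): A_g = 241×10 = 2410 mm². φR_n = 0.90 × 345 × 2410 = 748.3 kN.
Tension rupture (net): A_n = (241 − 2×26)×10 = 1890 mm² (U = 1.0, A_e = A_n). φR_n = 0.75 × 450 × 1890 = 637.9 kN.
Block shear: shear path 2×[47+1×67] = 2×114 mm, A_gv = 2280, A_nv = 2×(114 − 1.5×26)×10 = 1500 mm²; tension across gage: (68 − 1×26)×10 = 420 mm². R_n = min(0.6×450×1500, 0.6×345×2280) + 1.0×450×420 = min(405, 471.96) + 189 = 594 kN. φR_n = 0.75 × 594 = 445.5 kN.
Governing: min(534.8, 631.8, 748.3, 637.9, 445.5) = 445.5 kN → block shear.

445.5 kN (block shear governs)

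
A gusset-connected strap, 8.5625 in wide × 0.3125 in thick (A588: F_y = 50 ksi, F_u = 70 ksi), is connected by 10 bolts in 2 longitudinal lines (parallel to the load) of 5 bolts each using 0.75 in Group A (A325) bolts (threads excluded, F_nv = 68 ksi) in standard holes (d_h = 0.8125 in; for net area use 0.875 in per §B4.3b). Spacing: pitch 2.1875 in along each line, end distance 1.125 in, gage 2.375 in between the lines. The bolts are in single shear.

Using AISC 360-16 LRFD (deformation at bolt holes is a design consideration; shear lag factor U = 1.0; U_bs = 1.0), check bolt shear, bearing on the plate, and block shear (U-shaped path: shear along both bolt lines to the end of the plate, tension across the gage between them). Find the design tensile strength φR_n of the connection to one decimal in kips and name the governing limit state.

Bolt shear: A_b = π(0.75)²/4 = 0.44179 in². φR_n = 0.75 × 68 × 0.44179 × 10 × 1 = 225.3 kips.
Bearing (0.3125 in plate, F_u = 70 ksi): end bolts L_c = 1.125 − 0.8125/2 = 0.71875, R_n = min(1.2×0.71875×0.3125×70, 2.4×0.75×0.3125×70) = 18.867 kips/bolt; interior L_c = 2.1875 − 0.8125 = 1.375, R_n = 36.094 kips/bolt. φR_n = 0.75 × (2×18.867 + 8×36.094) = 244.9 kips.
Block shear: shear path 2×[1.125+4×2.1875] = 2×9.875 in, A_gv = 6.1719, A_nv = 2×(9.875 − 4.5×0.875)×0.3125 = 3.7109 in²; tension across gage: (2.375 − 1×0.875)×0.3125 = 0.46875 in². R_n = min(0.6×70×3.7109, 0.6×50×6.1719) + 1.0×70×0.46875 = min(155.86, 185.16) + 32.813 = 188.67 kips. φR_n = 0.75 × 188.67 = 141.5 kips.
Governing: min(225.3, 244.9, 141.5) = 141.5 kips → block shear.

141.5 kips (block shear governs)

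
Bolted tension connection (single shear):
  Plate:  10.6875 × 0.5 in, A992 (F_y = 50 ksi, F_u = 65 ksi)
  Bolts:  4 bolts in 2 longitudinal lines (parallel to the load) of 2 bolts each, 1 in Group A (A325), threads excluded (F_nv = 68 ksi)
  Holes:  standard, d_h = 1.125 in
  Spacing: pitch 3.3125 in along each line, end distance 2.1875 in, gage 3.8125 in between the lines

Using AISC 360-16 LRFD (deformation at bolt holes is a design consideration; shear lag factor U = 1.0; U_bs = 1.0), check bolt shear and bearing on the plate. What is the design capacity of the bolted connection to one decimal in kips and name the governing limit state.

160.2 kips (bolt shear governs)

Bolt shear: A_b = π(1)²/4 = 0.7854 in². φR_n = 0.75 × 68 × 0.7854 × 4 × 1 = 160.2 kips.
Bearing (0.5 in plate, F_u = 65 ksi): end bolts L_c = 2.1875 − 1.125/2 = 1.625, R_n = min(1.2×1.625×0.5×65, 2.4×1×0.5×65) = 63.375 kips/bolt; interior L_c = 3.3125 − 1.125 = 2.1875, R_n = 78 kips/bolt. φR_n = 0.75 × (2×63.375 + 2×78) = 212.1 kips.
Governing: min(160.2, 212.1) = 160.2 kips → bolt shear.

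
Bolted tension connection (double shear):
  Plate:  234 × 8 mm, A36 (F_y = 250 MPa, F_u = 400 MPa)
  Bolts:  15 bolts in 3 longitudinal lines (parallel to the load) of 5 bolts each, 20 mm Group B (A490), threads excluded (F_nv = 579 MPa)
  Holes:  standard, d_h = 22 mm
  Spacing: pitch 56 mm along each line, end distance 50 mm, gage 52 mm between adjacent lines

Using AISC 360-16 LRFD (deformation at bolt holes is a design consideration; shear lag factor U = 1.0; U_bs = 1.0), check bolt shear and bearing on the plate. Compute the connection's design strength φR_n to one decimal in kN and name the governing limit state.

1512.0 kN (bearing governs)

Bolt shear: A_b = π(20)²/4 = 314.16 mm². φR_n = 0.75 × 579 × 314.16 × 15 × 2 = 4092.7 kN.
Bearing (8 mm plate, F_u = 400 MPa): end bolts L_c = 50 − 22/2 = 39, R_n = min(1.2×39×8×400, 2.4×20×8×400) = 149.76 kN/bolt; interior L_c = 56 − 22 = 34, R_n = 130.56 kN/bolt. φR_n = 0.75 × (3×149.76 + 12×130.56) = 1512.0 kN.
Governing: min(4092.7, 1512.0) = 1512.0 kN → bearing.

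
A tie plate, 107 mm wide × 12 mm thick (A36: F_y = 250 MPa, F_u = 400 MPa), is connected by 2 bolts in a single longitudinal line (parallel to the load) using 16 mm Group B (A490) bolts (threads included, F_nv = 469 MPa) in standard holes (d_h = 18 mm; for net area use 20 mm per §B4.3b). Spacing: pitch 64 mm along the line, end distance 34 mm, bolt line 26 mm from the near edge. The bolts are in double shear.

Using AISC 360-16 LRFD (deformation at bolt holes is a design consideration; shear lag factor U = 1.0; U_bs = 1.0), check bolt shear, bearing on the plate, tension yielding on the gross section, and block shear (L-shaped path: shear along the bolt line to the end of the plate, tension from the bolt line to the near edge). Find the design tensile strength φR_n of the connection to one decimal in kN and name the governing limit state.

Bolt shear: A_b = π(16)²/4 = 201.06 mm². φR_n = 0.75 × 469 × 201.06 × 2 × 2 = 282.9 kN.
Bearing (12 mm plate, F_u = 400 MPa): end bolts L_c = 34 − 18/2 = 25, R_n = min(1.2×25×12×400, 2.4×16×12×400) = 144 kN/bolt; interior L_c = 64 − 18 = 46, R_n = 184.32 kN/bolt. φR_n = 0.75 × (1×144 + 1×184.32) = 246.2 kN.
Tension yield (gross): A_g = 107×12 = 1284 mm². φR_n = 0.90 × 250 × 1284 = 288.9 kN.
Block shear: shear path 1×[34+1×64] = 1×98 mm, A_gv = 1176, A_nv = 1×(98 − 1.5×20)×12 = 816 mm²; tension to near edge: (26 − 0.5×20)×12 = 192 mm². R_n = min(0.6×400×816, 0.6×250×1176) + 1.0×400×192 = min(195.84, 176.4) + 76.8 = 253.2 kN. φR_n = 0.75 × 253.2 = 189.9 kN.
Governing: min(282.9, 246.2, 288.9, 189.9) = 189.9 kN → block shear.

189.9 kN (block shear governs)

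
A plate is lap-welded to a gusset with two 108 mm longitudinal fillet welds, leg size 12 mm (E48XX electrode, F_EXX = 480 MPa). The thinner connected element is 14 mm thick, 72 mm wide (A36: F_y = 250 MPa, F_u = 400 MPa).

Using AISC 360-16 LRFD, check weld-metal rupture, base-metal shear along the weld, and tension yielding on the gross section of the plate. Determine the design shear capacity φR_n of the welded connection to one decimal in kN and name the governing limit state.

226.8 kN (gross-section yield governs)

Weld metal: throat = 0.707×12 = 8.484 mm, L = 2×108 = 216 mm. φR_n = 0.75 × 0.6 × 480 × 8.484 × 216 = 395.8 kN.
Base metal shear (14 mm plate): yield φR_n = 1.0×0.6×250×14×216 = 453.6 kN; rupture φR_n = 0.75×0.6×400×14×216 = 544.3 kN; take 453.6 kN (yield).
Tension yield (gross): A_g = 72×14 = 1008 mm². φR_n = 0.90 × 250 × 1008 = 226.8 kN.
Governing: min(395.8, 453.6, 226.8) = 226.8 kN → gross-section yield.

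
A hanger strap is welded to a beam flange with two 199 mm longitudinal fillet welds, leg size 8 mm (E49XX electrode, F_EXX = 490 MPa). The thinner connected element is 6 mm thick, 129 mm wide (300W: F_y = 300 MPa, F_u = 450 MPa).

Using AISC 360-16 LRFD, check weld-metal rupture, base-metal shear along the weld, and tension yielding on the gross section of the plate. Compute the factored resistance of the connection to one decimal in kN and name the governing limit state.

Weld metal: throat = 0.707×8 = 5.656 mm, L = 2×199 = 398 mm. φR_n = 0.75 × 0.6 × 490 × 5.656 × 398 = 496.4 kN.
Base metal shear (6 mm plate): yield φR_n = 1.0×0.6×300×6×398 = 429.8 kN; rupture φR_n = 0.75×0.6×450×6×398 = 483.6 kN; take 429.8 kN (yield).
Tension yield (gross): A_g = 129×6 = 774 mm². φR_n = 0.90 × 300 × 774 = 209.0 kN.
Governing: min(496.4, 429.8, 209.0) = 209.0 kN → gross-section yield.

209.0 kN (gross-section yield governs)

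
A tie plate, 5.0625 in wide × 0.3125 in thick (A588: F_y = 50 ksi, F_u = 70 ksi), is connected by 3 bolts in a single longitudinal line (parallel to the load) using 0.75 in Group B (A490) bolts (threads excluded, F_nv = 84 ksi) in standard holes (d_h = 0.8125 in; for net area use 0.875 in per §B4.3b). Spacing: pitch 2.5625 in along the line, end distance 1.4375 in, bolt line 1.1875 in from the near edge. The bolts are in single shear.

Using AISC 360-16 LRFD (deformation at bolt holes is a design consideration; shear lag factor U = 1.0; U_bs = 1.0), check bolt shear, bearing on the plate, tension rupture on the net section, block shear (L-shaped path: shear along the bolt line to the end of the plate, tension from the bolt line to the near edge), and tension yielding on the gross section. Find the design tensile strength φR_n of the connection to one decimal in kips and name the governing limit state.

55.4 kips (block shear governs)

Bolt shear: A_b = π(0.75)²/4 = 0.44179 in². φR_n = 0.75 × 84 × 0.44179 × 3 × 1 = 83.5 kips.
Bearing (0.3125 in plate, F_u = 70 ksi): end bolts L_c = 1.4375 − 0.8125/2 = 1.03125, R_n = min(1.2×1.03125×0.3125×70, 2.4×0.75×0.3125×70) = 27.07 kips/bolt; interior L_c = 2.5625 − 0.8125 = 1.75, R_n = 39.375 kips/bolt. φR_n = 0.75 × (1×27.07 + 2×39.375) = 79.4 kips.
Tension rupture (net): A_n = (5.0625 − 1×0.875)×0.3125 = 1.3086 in² (U = 1.0, A_e = A_n). φR_n = 0.75 × 70 × 1.3086 = 68.7 kips.
Block shear: shear path 1×[1.4375+2×2.5625] = 1×6.5625 in, A_gv = 2.0508, A_nv = 1×(6.5625 − 2.5×0.875)×0.3125 = 1.3672 in²; tension to near edge: (1.1875 − 0.5×0.875)×0.3125 = 0.23438 in². R_n = min(0.6×70×1.3672, 0.6×50×2.0508) + 1.0×70×0.23438 = min(57.422, 61.524) + 16.407 = 73.829 kips. φR_n = 0.75 × 73.829 = 55.4 kips.
Tension yield (gross): A_g = 5.0625×0.3125 = 1.582 in². φR_n = 0.90 × 50 × 1.582 = 71.2 kips.
Governing: min(83.5, 79.4, 68.7, 55.4, 71.2) = 55.4 kips → block shear.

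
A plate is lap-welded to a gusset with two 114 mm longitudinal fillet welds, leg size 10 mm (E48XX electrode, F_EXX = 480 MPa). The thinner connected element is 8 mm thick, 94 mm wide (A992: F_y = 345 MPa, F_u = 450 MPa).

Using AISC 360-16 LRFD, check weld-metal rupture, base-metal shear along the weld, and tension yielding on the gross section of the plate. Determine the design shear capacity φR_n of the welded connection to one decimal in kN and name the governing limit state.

233.5 kN (gross-section yield governs)

Weld metal: throat = 0.707×10 = 7.07 mm, L = 2×114 = 228 mm. φR_n = 0.75 × 0.6 × 480 × 7.07 × 228 = 348.2 kN.
Base metal shear (8 mm plate): yield φR_n = 1.0×0.6×345×8×228 = 377.6 kN; rupture φR_n = 0.75×0.6×450×8×228 = 369.4 kN; take 369.4 kN (rupture).
Tension yield (gross): A_g = 94×8 = 752 mm². φR_n = 0.90 × 345 × 752 = 233.5 kN.
Governing: min(348.2, 369.4, 233.5) = 233.5 kN → gross-section yield.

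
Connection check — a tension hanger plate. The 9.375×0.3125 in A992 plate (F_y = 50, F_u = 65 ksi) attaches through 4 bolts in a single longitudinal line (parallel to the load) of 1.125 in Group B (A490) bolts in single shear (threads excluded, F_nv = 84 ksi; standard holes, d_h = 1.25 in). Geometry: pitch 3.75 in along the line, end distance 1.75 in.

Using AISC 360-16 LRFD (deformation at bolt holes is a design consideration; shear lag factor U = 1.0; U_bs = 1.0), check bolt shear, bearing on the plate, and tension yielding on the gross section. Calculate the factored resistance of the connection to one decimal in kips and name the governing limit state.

Bolt shear: A_b = π(1.125)²/4 = 0.99402 in². φR_n = 0.75 × 84 × 0.99402 × 4 × 1 = 250.5 kips.
Bearing (0.3125 in plate, F_u = 65 ksi): end bolts L_c = 1.75 − 1.25/2 = 1.125, R_n = min(1.2×1.125×0.3125×65, 2.4×1.125×0.3125×65) = 27.422 kips/bolt; interior L_c = 3.75 − 1.25 = 2.5, R_n = 54.844 kips/bolt. φR_n = 0.75 × (1×27.422 + 3×54.844) = 144.0 kips.
Tension yield (gross): A_g = 9.375×0.3125 = 2.9297 in². φR_n = 0.90 × 50 × 2.9297 = 131.8 kips.
Governing: min(250.5, 144.0, 131.8) = 131.8 kips → gross-section yield.

131.8 kips (gross-section yield governs)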